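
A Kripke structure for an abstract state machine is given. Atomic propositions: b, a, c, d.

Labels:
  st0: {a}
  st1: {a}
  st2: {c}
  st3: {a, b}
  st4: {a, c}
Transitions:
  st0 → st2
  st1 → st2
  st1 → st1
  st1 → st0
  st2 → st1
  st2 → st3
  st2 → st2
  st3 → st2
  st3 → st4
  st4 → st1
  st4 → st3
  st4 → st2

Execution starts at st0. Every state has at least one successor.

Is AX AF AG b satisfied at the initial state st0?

States satisfying AF AG b: ∅.
States satisfying AX AF AG b: ∅.
st0 ∉ Sat(AX AF AG b).

No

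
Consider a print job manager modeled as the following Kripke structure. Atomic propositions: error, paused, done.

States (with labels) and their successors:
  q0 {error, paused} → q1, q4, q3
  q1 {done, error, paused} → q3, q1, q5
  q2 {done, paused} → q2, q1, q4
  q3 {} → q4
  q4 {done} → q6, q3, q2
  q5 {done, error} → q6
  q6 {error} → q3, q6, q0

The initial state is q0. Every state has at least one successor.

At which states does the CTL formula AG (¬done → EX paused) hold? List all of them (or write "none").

none

States satisfying ¬done → EX paused: {q0, q1, q2, q4, q5, q6}.
States satisfying AG (¬done → EX paused): ∅.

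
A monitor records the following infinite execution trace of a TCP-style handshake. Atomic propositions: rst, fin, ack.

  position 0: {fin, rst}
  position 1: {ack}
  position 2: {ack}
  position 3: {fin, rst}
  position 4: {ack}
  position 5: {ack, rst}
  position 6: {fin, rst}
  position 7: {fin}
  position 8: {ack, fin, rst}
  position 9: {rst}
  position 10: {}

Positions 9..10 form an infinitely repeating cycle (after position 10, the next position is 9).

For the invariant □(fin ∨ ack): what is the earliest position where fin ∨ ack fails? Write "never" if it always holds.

Check fin ∨ ack at each position in order: 0 ✓, 1 ✓, 2 ✓, 3 ✓, 4 ✓, 5 ✓, 6 ✓, 7 ✓, 8 ✓.
At position 9 the labels are {rst}, so fin ∨ ack is false there. This is the first violation.

9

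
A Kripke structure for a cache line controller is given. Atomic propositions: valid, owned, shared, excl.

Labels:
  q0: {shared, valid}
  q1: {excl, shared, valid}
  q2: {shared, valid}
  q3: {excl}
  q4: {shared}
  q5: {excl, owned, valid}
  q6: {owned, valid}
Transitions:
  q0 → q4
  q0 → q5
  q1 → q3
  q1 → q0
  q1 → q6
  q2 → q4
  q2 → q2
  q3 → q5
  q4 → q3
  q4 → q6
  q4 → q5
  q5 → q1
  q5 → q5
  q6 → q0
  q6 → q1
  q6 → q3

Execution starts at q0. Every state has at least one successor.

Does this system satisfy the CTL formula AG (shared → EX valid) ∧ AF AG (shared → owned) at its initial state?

Violated

States satisfying shared → EX valid: {q0, q1, q2, q3, q4, q5, q6}.
States satisfying AG (shared → EX valid): {q0, q1, q2, q3, q4, q5, q6}.
States satisfying AG (shared → owned): ∅.
States satisfying AF AG (shared → owned): ∅.
States satisfying AG (shared → EX valid) ∧ AF AG (shared → owned): ∅.
q0 ∉ Sat(AG (shared → EX valid) ∧ AF AG (shared → owned)).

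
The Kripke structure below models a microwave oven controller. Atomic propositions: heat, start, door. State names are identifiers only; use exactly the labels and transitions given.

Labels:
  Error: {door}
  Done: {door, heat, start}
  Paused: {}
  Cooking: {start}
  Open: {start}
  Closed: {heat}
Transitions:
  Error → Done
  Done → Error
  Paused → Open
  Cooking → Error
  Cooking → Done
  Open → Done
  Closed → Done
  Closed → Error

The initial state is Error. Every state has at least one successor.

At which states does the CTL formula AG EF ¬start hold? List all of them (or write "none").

States satisfying EF ¬start: {Error, Done, Paused, Cooking, Open, Closed}.
States satisfying AG EF ¬start: {Error, Done, Paused, Cooking, Open, Closed}.

{Error, Done, Paused, Cooking, Open, Closed}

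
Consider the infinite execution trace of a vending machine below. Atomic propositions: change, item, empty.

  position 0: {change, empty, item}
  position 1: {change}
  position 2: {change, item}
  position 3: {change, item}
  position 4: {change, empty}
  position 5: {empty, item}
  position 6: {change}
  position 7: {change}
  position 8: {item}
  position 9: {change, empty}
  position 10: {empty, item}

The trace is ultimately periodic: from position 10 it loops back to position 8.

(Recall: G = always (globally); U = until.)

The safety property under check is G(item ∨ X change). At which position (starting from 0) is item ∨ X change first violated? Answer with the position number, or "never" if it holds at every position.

4

Check item ∨ X change at each position in order: 0 ✓, 1 ✓, 2 ✓, 3 ✓.
At position 4 the labels are {change, empty} and the next position 5 has {empty, item}, so item ∨ X change is false there. This is the first violation.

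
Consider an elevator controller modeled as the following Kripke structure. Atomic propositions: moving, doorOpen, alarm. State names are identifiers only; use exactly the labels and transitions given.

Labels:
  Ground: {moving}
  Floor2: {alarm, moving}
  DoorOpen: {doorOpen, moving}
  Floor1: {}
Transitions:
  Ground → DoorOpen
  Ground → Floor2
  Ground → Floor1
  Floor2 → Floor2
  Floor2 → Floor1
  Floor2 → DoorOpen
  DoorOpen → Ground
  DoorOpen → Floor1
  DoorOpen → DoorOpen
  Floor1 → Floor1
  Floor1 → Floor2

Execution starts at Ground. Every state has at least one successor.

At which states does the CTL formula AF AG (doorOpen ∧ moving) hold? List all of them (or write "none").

States satisfying AG (doorOpen ∧ moving): ∅.
States satisfying AF AG (doorOpen ∧ moving): ∅.

none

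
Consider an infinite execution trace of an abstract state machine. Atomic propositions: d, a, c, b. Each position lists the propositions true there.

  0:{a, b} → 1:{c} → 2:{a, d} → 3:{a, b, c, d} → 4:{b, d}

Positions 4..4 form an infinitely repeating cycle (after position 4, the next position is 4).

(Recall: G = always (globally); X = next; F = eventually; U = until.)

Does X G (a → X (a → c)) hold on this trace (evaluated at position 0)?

Satisfied

The position after 0 is 1; G (a → X (a → c)) is true there.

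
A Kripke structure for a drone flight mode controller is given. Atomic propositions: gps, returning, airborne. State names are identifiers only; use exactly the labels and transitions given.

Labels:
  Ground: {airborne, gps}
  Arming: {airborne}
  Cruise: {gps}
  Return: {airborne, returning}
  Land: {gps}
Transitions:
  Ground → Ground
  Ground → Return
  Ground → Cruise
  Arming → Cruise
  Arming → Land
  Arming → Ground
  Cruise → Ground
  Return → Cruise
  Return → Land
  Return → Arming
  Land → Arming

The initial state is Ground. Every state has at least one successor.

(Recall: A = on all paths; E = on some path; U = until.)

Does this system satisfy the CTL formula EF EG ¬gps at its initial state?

Does not hold

States satisfying EG ¬gps: ∅.
States satisfying EF EG ¬gps: ∅.
No suitable path/successor from Ground witnesses the formula.
Ground ∉ Sat(EF EG ¬gps).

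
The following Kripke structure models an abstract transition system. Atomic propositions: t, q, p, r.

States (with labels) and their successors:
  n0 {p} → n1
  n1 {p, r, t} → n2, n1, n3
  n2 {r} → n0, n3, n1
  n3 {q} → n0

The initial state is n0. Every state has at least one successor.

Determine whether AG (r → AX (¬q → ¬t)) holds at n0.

States satisfying r → AX (¬q → ¬t): {n0, n3}.
States satisfying AG (r → AX (¬q → ¬t)): ∅.
n1 is reachable from n0 and violates r → AX (¬q → ¬t), so AG fails at n0.
n0 ∉ Sat(AG (r → AX (¬q → ¬t))).

Does not hold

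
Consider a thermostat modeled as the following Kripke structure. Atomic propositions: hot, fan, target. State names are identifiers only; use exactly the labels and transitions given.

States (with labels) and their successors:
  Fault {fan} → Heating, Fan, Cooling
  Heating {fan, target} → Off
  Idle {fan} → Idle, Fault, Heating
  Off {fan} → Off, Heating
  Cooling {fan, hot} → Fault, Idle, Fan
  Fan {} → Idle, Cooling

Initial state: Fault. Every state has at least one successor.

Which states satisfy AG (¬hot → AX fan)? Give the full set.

States satisfying ¬hot → AX fan: {Heating, Idle, Off, Cooling, Fan}.
States satisfying AG (¬hot → AX fan): {Heating, Off}.

{Heating, Off}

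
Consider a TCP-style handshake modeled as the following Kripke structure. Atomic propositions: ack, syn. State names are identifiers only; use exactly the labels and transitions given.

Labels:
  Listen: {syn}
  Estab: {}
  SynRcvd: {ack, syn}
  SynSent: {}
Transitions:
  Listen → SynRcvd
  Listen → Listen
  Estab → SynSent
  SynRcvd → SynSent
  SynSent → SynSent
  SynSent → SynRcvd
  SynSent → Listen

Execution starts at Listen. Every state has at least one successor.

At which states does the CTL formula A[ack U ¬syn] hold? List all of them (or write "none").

States satisfying ack: {SynRcvd}.
States satisfying ¬syn: {Estab, SynSent}.
States satisfying A[ack U ¬syn]: {Estab, SynRcvd, SynSent}.

{Estab, SynRcvd, SynSent}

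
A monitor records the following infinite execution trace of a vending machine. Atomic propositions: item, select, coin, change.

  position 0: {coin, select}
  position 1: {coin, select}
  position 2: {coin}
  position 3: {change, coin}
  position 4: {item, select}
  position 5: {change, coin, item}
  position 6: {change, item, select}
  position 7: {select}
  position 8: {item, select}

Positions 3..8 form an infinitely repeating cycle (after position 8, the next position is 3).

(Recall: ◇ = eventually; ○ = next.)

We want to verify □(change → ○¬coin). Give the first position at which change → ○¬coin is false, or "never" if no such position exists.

never

change → ○¬coin holds at every position 0..8, and those are all the positions the trace ever visits, so the invariant □(change → ○¬coin) is never violated.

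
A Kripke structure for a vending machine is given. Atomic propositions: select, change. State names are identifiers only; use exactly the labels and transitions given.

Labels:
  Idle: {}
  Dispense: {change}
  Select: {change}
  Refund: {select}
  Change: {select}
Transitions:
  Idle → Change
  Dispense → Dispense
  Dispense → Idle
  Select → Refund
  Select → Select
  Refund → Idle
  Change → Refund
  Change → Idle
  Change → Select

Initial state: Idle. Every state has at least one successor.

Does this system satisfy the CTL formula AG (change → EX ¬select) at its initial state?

Satisfied

States satisfying change → EX ¬select: {Idle, Dispense, Select, Refund, Change}.
States satisfying AG (change → EX ¬select): {Idle, Dispense, Select, Refund, Change}.
Every state reachable from Idle satisfies change → EX ¬select.
Idle ∈ Sat(AG (change → EX ¬select)).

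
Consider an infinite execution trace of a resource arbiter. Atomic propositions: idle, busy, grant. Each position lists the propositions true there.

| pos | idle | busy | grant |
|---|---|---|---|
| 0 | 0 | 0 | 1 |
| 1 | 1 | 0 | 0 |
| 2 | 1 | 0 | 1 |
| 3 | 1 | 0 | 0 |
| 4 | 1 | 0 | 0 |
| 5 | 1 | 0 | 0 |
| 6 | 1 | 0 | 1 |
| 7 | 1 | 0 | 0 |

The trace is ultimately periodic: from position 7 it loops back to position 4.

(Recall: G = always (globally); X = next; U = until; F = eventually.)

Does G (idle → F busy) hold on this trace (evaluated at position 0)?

idle → F busy must hold at every position from 0 onward. It fails at position 1, so G (idle → F busy) is false.
Positions where idle holds: 1, 2, 3, 4, 5, 6, 7.
Check F busy at each: 1→fails, 2→fails, 3→fails, 4→fails, 5→fails, 6→fails, 7→fails.

Does not hold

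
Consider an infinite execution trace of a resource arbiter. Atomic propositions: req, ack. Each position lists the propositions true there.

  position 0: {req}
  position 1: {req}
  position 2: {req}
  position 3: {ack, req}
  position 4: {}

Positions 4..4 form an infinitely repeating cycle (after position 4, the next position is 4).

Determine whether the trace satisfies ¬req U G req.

Does not hold

Walking from position 0: at position 0, G req has not yet held and ¬req fails, so ¬req U G req is false.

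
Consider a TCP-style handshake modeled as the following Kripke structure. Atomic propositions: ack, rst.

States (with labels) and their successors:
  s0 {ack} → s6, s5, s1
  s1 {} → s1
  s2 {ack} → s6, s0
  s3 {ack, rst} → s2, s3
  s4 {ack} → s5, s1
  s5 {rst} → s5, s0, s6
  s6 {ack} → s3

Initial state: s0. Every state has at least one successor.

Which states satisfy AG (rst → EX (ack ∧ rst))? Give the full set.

States satisfying rst → EX (ack ∧ rst): {s0, s1, s2, s3, s4, s6}.
States satisfying AG (rst → EX (ack ∧ rst)): {s1}.

{s1}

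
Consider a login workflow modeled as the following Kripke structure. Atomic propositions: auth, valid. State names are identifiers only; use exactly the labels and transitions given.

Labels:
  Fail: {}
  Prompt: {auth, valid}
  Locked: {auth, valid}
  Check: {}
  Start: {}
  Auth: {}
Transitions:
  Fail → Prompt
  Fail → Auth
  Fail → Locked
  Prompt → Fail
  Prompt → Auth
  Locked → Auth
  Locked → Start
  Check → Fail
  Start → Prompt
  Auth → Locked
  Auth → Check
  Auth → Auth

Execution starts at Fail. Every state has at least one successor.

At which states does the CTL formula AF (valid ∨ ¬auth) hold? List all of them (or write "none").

{Fail, Prompt, Locked, Check, Start, Auth}

States satisfying valid ∨ ¬auth: {Fail, Prompt, Locked, Check, Start, Auth}.
States satisfying AF (valid ∨ ¬auth): {Fail, Prompt, Locked, Check, Start, Auth}.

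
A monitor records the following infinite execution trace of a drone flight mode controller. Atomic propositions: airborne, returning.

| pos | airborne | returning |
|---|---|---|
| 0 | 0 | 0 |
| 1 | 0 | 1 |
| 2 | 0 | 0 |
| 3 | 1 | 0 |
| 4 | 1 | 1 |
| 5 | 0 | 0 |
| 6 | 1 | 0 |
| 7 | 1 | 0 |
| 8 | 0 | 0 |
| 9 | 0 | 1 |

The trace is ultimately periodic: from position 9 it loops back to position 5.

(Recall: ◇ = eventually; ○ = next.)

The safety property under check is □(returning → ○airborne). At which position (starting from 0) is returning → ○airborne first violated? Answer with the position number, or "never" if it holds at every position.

Check returning → ○airborne at each position in order: 0 ✓.
At position 1 the labels are {returning} and the next position 2 has {}, so returning → ○airborne is false there. This is the first violation.

1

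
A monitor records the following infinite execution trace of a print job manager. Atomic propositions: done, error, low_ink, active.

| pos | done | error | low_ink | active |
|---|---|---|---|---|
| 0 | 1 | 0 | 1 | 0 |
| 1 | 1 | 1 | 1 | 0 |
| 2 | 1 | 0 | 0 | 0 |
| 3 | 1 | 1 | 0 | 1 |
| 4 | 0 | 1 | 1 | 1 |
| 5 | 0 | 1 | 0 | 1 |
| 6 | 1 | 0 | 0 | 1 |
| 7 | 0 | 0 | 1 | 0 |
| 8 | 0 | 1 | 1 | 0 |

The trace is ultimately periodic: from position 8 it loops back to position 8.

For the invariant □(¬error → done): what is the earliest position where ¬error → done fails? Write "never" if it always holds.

7

Check ¬error → done at each position in order: 0 ✓, 1 ✓, 2 ✓, 3 ✓, 4 ✓, 5 ✓, 6 ✓.
At position 7 the labels are {low_ink}, so ¬error → done is false there. This is the first violation.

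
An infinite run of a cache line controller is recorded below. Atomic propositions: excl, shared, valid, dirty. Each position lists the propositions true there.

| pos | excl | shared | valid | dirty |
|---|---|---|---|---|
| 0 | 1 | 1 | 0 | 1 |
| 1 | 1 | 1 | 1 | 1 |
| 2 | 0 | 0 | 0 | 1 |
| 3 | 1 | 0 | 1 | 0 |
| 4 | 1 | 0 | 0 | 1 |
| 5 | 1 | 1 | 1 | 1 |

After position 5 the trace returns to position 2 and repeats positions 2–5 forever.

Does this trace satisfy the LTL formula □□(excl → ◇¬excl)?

Holds

□(excl → ◇¬excl) holds at every position 0..5, and those are all positions ever visited, so □□(excl → ◇¬excl) holds.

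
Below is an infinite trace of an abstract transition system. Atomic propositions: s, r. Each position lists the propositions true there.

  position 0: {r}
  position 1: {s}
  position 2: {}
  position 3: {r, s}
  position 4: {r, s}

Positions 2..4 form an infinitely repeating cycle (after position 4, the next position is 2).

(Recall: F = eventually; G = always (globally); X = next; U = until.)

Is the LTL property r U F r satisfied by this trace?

Holds

Walking from position 0: F r first holds at position 0, and r holds at every earlier position along the way, so r U F r holds.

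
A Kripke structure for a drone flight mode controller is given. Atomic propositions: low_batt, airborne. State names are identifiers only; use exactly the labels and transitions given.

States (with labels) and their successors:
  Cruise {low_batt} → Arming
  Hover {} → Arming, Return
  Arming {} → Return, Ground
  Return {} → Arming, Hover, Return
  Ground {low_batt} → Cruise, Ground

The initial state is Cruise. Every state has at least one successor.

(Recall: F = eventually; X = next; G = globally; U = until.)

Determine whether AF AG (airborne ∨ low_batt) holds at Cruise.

States satisfying AG (airborne ∨ low_batt): ∅.
States satisfying AF AG (airborne ∨ low_batt): ∅.
There is a path from Cruise along which AG (airborne ∨ low_batt) never holds.
Cruise ∉ Sat(AF AG (airborne ∨ low_batt)).

No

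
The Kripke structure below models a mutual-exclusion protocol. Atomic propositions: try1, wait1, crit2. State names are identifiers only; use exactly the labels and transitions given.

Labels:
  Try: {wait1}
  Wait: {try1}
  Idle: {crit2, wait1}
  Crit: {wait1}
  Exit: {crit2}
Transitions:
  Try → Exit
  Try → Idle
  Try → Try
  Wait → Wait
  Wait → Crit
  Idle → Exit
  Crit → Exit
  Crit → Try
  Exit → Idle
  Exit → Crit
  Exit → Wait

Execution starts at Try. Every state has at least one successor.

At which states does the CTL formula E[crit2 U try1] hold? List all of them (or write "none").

States satisfying crit2: {Idle, Exit}.
States satisfying try1: {Wait}.
States satisfying E[crit2 U try1]: {Wait, Idle, Exit}.

{Wait, Idle, Exit}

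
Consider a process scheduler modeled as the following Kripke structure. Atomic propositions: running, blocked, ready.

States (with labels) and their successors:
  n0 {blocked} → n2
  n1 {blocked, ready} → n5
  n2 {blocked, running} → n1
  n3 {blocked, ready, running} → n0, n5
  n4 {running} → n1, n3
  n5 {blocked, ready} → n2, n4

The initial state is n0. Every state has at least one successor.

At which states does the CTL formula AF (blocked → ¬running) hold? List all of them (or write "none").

{n0, n1, n2, n3, n4, n5}

States satisfying blocked → ¬running: {n0, n1, n4, n5}.
States satisfying AF (blocked → ¬running): {n0, n1, n2, n3, n4, n5}.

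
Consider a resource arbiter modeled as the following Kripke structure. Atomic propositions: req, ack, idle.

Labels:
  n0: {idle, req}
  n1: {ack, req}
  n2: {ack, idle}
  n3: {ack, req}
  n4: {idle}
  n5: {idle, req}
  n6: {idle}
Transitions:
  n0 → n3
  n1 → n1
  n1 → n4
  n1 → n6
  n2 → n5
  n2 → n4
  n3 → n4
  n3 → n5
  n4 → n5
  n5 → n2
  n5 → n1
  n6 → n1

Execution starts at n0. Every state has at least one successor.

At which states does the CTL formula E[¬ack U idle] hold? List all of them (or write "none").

States satisfying ¬ack: {n0, n4, n5, n6}.
States satisfying idle: {n0, n2, n4, n5, n6}.
States satisfying E[¬ack U idle]: {n0, n2, n4, n5, n6}.

{n0, n2, n4, n5, n6}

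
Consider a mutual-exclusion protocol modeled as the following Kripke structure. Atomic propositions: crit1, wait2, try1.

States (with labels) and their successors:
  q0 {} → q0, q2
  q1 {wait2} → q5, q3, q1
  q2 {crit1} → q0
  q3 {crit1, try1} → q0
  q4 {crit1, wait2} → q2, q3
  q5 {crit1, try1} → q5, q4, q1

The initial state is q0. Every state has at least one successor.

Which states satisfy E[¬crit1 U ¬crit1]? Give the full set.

States satisfying ¬crit1: {q0, q1}.
States satisfying E[¬crit1 U ¬crit1]: {q0, q1}.

{q0, q1}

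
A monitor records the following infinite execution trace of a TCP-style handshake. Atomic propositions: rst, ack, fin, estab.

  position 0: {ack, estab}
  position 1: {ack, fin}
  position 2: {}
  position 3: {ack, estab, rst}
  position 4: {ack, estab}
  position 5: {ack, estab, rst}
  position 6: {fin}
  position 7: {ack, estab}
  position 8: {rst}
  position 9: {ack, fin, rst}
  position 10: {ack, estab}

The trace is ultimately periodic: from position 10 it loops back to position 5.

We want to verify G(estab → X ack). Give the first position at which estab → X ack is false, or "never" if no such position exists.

Check estab → X ack at each position in order: 0 ✓, 1 ✓, 2 ✓, 3 ✓, 4 ✓.
At position 5 the labels are {ack, estab, rst} and the next position 6 has {fin}, so estab → X ack is false there. This is the first violation.

5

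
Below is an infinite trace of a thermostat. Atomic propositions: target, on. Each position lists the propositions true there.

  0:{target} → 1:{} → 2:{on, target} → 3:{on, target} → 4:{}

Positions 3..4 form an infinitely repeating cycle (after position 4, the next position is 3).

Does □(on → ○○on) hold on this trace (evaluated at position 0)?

Does not hold

on → ○○on must hold at every position from 0 onward. It fails at position 2, so □(on → ○○on) is false.
Positions where on holds: 2, 3.
Check ○○on at each: 2→fails, 3→ok.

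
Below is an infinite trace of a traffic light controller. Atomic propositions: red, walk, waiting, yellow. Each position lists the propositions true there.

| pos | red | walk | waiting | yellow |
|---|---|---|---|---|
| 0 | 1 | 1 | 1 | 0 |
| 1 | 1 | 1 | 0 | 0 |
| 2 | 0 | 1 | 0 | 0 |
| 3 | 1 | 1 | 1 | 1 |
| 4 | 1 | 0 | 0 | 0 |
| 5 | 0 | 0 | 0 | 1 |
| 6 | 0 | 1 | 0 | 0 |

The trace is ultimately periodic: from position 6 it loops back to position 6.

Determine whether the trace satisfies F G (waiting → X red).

Holds

G (waiting → X red) holds at position 0, which is reachable from 0, so F G (waiting → X red) holds.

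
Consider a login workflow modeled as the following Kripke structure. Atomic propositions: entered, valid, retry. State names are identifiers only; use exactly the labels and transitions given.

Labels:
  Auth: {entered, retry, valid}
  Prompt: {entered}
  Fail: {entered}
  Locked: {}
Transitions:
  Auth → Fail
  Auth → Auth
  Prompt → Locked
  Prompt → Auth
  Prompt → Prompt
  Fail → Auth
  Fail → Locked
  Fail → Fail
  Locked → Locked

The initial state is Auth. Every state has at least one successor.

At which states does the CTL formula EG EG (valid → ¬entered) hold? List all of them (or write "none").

{Prompt, Fail, Locked}

States satisfying EG (valid → ¬entered): {Prompt, Fail, Locked}.
States satisfying EG EG (valid → ¬entered): {Prompt, Fail, Locked}.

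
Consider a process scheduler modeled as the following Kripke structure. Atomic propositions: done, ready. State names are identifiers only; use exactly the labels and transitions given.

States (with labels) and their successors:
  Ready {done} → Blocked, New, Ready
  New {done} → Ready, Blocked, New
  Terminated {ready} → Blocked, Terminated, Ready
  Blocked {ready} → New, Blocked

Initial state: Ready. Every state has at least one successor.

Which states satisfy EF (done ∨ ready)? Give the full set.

{Ready, New, Terminated, Blocked}

States satisfying done ∨ ready: {Ready, New, Terminated, Blocked}.
States satisfying EF (done ∨ ready): {Ready, New, Terminated, Blocked}.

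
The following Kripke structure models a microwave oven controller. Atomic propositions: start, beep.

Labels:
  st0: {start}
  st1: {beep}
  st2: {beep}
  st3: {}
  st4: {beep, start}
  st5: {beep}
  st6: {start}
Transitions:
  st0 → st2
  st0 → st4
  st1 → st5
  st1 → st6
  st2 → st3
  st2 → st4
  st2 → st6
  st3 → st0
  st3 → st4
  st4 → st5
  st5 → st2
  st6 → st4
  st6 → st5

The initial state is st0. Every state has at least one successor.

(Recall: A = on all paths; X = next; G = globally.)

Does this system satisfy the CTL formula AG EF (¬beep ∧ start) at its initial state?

States satisfying EF (¬beep ∧ start): {st0, st1, st2, st3, st4, st5, st6}.
States satisfying AG EF (¬beep ∧ start): {st0, st1, st2, st3, st4, st5, st6}.
Every state reachable from st0 satisfies EF (¬beep ∧ start).
st0 ∈ Sat(AG EF (¬beep ∧ start)).

Yes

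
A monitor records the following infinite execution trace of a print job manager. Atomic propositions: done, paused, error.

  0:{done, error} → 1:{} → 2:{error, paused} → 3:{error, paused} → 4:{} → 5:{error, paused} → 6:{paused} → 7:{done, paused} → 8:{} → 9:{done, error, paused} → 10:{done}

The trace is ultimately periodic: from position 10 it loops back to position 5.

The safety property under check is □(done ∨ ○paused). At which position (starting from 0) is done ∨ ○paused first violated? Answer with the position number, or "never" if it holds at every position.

Check done ∨ ○paused at each position in order: 0 ✓, 1 ✓, 2 ✓.
At position 3 the labels are {error, paused} and the next position 4 has {}, so done ∨ ○paused is false there. This is the first violation.

3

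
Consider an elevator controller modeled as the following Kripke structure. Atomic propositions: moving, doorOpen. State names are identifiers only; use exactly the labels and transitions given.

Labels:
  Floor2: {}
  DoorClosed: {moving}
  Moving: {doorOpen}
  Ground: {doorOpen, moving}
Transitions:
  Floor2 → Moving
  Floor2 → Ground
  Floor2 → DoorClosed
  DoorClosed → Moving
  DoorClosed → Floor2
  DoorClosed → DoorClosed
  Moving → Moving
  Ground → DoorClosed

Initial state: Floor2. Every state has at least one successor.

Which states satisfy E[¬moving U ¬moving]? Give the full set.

States satisfying ¬moving: {Floor2, Moving}.
States satisfying E[¬moving U ¬moving]: {Floor2, Moving}.

{Floor2, Moving}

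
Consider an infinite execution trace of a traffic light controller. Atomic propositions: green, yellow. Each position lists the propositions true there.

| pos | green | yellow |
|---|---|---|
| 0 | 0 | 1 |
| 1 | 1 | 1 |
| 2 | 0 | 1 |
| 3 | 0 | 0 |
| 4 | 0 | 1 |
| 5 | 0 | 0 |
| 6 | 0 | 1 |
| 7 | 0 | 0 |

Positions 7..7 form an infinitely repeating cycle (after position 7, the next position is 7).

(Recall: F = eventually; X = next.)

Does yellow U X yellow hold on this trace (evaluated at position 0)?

Holds

Walking from position 0: X yellow first holds at position 0, and yellow holds at every earlier position along the way, so yellow U X yellow holds.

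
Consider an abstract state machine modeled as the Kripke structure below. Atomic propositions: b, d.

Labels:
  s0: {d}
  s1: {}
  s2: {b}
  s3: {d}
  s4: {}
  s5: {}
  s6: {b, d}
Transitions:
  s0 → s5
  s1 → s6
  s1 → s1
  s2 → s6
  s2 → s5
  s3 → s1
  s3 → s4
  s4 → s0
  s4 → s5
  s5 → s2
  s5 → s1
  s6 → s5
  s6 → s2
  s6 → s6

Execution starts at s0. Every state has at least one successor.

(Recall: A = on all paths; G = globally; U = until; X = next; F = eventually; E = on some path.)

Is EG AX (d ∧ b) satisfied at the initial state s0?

Does not hold

States satisfying AX (d ∧ b): ∅.
States satisfying EG AX (d ∧ b): ∅.
No suitable path/successor from s0 witnesses the formula.
s0 ∉ Sat(EG AX (d ∧ b)).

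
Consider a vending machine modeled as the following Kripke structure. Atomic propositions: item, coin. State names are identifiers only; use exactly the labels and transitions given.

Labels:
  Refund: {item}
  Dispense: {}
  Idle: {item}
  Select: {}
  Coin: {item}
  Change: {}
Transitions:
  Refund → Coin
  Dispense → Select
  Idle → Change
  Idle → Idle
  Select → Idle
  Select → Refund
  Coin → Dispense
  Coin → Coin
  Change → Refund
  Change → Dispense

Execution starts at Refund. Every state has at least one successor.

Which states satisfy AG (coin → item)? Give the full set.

States satisfying coin → item: {Refund, Dispense, Idle, Select, Coin, Change}.
States satisfying AG (coin → item): {Refund, Dispense, Idle, Select, Coin, Change}.

{Refund, Dispense, Idle, Select, Coin, Change}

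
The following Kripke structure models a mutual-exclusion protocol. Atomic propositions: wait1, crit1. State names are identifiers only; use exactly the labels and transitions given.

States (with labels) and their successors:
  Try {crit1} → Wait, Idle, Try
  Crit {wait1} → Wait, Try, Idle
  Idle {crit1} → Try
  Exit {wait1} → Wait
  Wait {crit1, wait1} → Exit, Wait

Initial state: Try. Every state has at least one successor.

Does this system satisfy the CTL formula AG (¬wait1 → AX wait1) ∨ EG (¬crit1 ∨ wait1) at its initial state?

States satisfying ¬wait1 → AX wait1: {Crit, Exit, Wait}.
States satisfying AG (¬wait1 → AX wait1): {Exit, Wait}.
States satisfying ¬crit1 ∨ wait1: {Crit, Exit, Wait}.
States satisfying EG (¬crit1 ∨ wait1): {Crit, Exit, Wait}.
States satisfying AG (¬wait1 → AX wait1) ∨ EG (¬crit1 ∨ wait1): {Crit, Exit, Wait}.
Try ∉ Sat(AG (¬wait1 → AX wait1) ∨ EG (¬crit1 ∨ wait1)).

Violated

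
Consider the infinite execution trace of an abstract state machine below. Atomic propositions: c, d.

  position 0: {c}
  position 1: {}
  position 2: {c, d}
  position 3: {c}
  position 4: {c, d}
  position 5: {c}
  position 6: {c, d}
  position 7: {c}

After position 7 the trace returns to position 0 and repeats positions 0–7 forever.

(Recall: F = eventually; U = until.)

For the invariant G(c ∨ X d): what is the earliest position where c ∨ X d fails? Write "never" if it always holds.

never

c ∨ X d holds at every position 0..7, and those are all the positions the trace ever visits, so the invariant G(c ∨ X d) is never violated.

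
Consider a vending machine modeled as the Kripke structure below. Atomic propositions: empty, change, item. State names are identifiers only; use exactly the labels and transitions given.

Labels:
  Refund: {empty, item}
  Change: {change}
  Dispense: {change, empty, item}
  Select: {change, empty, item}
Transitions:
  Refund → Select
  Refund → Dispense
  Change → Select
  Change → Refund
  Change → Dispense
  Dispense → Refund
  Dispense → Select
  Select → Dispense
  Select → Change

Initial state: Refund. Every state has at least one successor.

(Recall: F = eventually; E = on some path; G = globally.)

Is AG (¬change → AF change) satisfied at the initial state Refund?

States satisfying ¬change → AF change: {Refund, Change, Dispense, Select}.
States satisfying AG (¬change → AF change): {Refund, Change, Dispense, Select}.
Every state reachable from Refund satisfies ¬change → AF change.
Refund ∈ Sat(AG (¬change → AF change)).

Yes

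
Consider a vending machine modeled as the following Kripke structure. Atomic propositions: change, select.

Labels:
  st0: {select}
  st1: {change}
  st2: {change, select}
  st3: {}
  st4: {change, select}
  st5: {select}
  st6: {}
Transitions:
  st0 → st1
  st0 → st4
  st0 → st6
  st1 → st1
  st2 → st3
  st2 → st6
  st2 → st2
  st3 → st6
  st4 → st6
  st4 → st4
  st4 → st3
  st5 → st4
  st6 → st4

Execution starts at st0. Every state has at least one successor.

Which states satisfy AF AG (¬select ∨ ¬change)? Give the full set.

{st1}

States satisfying AG (¬select ∨ ¬change): {st1}.
States satisfying AF AG (¬select ∨ ¬change): {st1}.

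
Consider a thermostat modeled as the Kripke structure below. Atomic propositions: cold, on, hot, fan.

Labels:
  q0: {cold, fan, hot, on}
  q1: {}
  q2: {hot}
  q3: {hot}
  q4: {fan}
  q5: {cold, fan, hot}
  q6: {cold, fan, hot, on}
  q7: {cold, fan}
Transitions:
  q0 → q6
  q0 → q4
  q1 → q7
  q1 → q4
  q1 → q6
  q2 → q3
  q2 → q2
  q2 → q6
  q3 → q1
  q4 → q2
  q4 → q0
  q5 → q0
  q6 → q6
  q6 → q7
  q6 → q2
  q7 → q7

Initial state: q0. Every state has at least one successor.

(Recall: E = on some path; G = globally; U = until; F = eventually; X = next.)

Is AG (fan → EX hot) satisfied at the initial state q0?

Does not hold

States satisfying fan → EX hot: {q0, q1, q2, q3, q4, q5, q6}.
States satisfying AG (fan → EX hot): ∅.
q7 is reachable from q0 and violates fan → EX hot, so AG fails at q0.
q0 ∉ Sat(AG (fan → EX hot)).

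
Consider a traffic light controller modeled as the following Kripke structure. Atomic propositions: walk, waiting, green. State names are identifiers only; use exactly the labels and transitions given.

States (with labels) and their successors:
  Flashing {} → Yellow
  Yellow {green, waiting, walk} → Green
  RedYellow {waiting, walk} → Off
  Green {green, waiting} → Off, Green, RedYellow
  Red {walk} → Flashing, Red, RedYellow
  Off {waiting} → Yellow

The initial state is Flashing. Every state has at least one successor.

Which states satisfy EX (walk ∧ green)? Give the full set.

States satisfying walk ∧ green: {Yellow}.
States satisfying EX (walk ∧ green): {Flashing, Off}.

{Flashing, Off}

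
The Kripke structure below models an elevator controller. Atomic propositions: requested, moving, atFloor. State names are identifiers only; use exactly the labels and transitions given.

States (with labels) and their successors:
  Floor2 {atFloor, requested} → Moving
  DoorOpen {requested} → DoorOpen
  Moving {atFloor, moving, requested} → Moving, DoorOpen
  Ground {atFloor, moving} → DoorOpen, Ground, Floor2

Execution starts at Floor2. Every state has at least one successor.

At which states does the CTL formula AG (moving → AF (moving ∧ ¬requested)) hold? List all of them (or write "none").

States satisfying moving → AF (moving ∧ ¬requested): {Floor2, DoorOpen, Ground}.
States satisfying AG (moving → AF (moving ∧ ¬requested)): {DoorOpen}.

{DoorOpen}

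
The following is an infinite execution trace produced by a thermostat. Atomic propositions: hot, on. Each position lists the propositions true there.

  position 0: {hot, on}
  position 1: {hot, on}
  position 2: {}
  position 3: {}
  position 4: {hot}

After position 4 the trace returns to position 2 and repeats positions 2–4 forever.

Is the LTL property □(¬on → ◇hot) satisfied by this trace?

Holds

¬on → ◇hot holds at every position 0..4, and those are all positions ever visited, so □(¬on → ◇hot) holds.
Positions where ¬on holds: 2, 3, 4.
Check ◇hot at each: 2→ok, 3→ok, 4→ok.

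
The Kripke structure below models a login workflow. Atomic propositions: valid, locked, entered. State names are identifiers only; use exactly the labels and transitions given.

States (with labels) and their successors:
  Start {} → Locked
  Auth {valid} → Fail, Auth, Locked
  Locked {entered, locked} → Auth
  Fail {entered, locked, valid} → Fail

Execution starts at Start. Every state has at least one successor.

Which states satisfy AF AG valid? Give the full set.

{Fail}

States satisfying AG valid: {Fail}.
States satisfying AF AG valid: {Fail}.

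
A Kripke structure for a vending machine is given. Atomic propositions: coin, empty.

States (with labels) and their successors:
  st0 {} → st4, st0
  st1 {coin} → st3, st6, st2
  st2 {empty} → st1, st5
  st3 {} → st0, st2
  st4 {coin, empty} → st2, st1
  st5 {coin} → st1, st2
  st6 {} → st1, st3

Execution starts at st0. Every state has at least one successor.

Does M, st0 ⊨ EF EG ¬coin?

Holds

States satisfying EG ¬coin: {st0, st3, st6}.
States satisfying EF EG ¬coin: {st0, st1, st2, st3, st4, st5, st6}.
Some path from st0 reaches a state where EG ¬coin holds.
st0 ∈ Sat(EF EG ¬coin).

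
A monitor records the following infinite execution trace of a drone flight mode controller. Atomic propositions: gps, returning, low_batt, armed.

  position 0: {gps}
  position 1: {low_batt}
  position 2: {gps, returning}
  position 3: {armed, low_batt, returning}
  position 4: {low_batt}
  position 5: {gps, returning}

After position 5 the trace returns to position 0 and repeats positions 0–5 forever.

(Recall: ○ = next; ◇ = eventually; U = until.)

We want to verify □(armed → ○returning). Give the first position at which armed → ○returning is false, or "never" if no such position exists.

Check armed → ○returning at each position in order: 0 ✓, 1 ✓, 2 ✓.
At position 3 the labels are {armed, low_batt, returning} and the next position 4 has {low_batt}, so armed → ○returning is false there. This is the first violation.

3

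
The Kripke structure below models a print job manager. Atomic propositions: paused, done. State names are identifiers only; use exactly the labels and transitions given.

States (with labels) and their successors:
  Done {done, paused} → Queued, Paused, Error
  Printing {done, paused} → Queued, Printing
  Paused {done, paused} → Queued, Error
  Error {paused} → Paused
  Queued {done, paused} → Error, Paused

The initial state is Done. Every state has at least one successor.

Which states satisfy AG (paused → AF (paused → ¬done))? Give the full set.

States satisfying paused → AF (paused → ¬done): {Error}.
States satisfying AG (paused → AF (paused → ¬done)): ∅.

none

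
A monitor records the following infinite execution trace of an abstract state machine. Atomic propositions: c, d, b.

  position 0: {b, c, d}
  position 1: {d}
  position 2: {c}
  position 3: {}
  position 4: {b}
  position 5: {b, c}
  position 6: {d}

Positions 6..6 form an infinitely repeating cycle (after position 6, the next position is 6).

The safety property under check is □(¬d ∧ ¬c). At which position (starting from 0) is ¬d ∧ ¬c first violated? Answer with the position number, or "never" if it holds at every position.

At position 0 the labels are {b, c, d}, so ¬d ∧ ¬c is false there. This is the first violation.

0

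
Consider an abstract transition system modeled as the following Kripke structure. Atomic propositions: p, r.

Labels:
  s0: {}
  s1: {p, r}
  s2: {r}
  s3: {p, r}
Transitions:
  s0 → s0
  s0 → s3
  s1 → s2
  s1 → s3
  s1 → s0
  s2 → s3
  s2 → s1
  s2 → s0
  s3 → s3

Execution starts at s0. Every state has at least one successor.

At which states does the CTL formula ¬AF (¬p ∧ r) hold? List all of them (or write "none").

States satisfying ¬p ∧ r: {s2}.
States satisfying AF (¬p ∧ r): {s2}.
States satisfying ¬AF (¬p ∧ r): {s0, s1, s3}.

{s0, s1, s3}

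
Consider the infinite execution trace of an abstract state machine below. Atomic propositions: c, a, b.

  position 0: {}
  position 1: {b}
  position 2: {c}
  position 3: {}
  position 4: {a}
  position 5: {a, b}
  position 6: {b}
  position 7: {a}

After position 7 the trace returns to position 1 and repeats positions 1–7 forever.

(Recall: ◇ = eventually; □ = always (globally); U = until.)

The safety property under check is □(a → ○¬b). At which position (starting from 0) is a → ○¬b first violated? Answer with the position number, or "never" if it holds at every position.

4

Check a → ○¬b at each position in order: 0 ✓, 1 ✓, 2 ✓, 3 ✓.
At position 4 the labels are {a} and the next position 5 has {a, b}, so a → ○¬b is false there. This is the first violation.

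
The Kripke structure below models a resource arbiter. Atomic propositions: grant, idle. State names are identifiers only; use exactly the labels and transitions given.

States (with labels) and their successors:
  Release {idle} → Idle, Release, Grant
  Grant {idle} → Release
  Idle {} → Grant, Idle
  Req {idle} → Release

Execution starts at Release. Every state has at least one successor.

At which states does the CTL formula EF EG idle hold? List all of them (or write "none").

{Release, Grant, Idle, Req}

States satisfying EG idle: {Release, Grant, Req}.
States satisfying EF EG idle: {Release, Grant, Idle, Req}.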